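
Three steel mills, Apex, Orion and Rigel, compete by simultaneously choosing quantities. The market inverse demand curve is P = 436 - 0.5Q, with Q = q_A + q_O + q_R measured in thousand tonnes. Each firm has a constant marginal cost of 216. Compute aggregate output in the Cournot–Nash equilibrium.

A representative firm's profit is π_i = q_i(436 - 0.5Q) - 216q_i.
Setting ∂π_i/∂q_i = 0 with rivals' quantities fixed: 220 - q_i - (1/2)·Σ_{j≠i} q_j = 0.
By symmetry each firm produces the same amount; substituting Σ_{j≠i} q_j = 2q_i yields q_i = 220/2 = 110.
Total output Q = 110 + 110 + 110 = 330.

330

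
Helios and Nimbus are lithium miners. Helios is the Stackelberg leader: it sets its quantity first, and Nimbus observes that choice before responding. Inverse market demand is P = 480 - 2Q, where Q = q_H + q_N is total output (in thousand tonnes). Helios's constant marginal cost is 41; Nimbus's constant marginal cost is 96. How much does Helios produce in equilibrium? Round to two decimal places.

The follower Nimbus best-responds to any q_H: π_N = (480 - 2Q)q_N - 96q_N.
Setting the follower's marginal profit to zero, 384 - 2q_H - 4q_N = 0, i.e. q_N = (384 - 2q_H)/4.
Helios substitutes q_N(q_H) into its own profit: π_H = q_H(480 - 2q_H - (384 - 2q_H)/2) - 41q_H = (288 - q_H)q_H - 41q_H.
Leader FOC: 247 - 2q_H = 0, so q_H = 247/2.
Then q_N = (384 - 2·(247/2))/4 = 137/4.

123.50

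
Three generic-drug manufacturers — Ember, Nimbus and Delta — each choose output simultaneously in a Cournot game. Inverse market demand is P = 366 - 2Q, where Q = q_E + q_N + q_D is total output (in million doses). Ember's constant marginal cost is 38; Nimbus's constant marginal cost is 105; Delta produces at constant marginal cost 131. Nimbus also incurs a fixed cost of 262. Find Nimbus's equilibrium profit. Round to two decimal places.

Ember's profit: π_E = (366 - 2Q)q_E - (38q_E). Setting ∂π_E/∂q_E = 0: 328 - 4q_E - 2(q_N + q_D) = 0.
Nimbus's profit: π_N = (366 - 2Q)q_N - (105q_N). Setting ∂π_N/∂q_N = 0: 261 - 4q_N - 2(q_E + q_D) = 0.
Delta's profit: π_D = (366 - 2Q)q_D - (131q_D). Setting ∂π_D/∂q_D = 0: 235 - 4q_D - 2(q_E + q_N) = 0.
Summing all 3 equations gives 824 − 8Q = 0, hence Q = 103.
Back-substituting: q_E = (328 − 206)/2 = 61, q_N = (261 − 206)/2 = 55/2, q_D = (235 − 206)/2 = 29/2.
Price P = 366 - 2·103 = 160.
Nimbus's profit: (160 - 105)·(55/2) - 262 = 1250.5000.

1250.50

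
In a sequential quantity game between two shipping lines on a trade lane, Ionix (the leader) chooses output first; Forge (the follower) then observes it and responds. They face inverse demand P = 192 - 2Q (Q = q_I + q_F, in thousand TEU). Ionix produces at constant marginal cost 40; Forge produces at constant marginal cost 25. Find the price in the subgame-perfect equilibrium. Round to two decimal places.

74.25

The follower Forge best-responds to any q_I: π_F = (192 - 2Q)q_F - 25q_F.
∂π_F/∂q_F = 167 - 2q_I - 4q_F = 0 gives the reaction function q_F = (167 - 2q_I)/4.
Ionix substitutes q_F(q_I) into its own profit: π_I = q_I(192 - 2q_I - (167 - 2q_I)/2) - 40q_I = (217/2 - q_I)q_I - 40q_I.
The leader's first-order condition 137/2 - 2q_I = 0 yields q_I = 137/4.
Then q_F = (167 - 2·(137/4))/4 = 197/8.
Total output Q = 471/8, so price P = 192 - 2·(471/8) = 297/4.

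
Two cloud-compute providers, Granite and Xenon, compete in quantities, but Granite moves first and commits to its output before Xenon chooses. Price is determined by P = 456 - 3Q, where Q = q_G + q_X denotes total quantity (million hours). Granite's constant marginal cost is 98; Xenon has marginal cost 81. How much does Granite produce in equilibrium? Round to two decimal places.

56.83

Solve by backward induction. Given q_G, the follower Xenon maximises π_X = (456 - 3q_G - 3q_X)q_X - 81q_X.
∂π_X/∂q_X = 375 - 3q_G - 6q_X = 0 gives the reaction function q_X = (375 - 3q_G)/6.
Granite substitutes q_X(q_G) into its own profit: π_G = q_G(456 - 3q_G - (375 - 3q_G)/2) - 98q_G = (537/2 - (3/2)q_G)q_G - 98q_G.
Maximising: ∂π_G/∂q_G = 341/2 - 3q_G = 0, giving q_G = 341/6.
Then q_X = (375 - 3·(341/6))/6 = 409/12.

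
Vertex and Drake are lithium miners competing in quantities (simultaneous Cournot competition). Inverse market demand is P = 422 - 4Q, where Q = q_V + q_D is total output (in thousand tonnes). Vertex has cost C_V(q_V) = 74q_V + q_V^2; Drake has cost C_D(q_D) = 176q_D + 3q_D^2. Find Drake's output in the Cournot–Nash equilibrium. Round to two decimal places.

8.61

Vertex's profit: π_V = (422 - 4Q)q_V - (74q_V + q_V²). Setting ∂π_V/∂q_V = 0: 348 - 10q_V - 4(q_D) = 0.
Drake's profit: π_D = (422 - 4Q)q_D - (176q_D + 3q_D²). Setting ∂π_D/∂q_D = 0: 246 - 14q_D - 4(q_V) = 0.
So q_V = (348 - 4q_D)/10 and q_D = (246 - 4q_V)/14.
Solving the pair: q_V = 972/31, q_D = 267/31.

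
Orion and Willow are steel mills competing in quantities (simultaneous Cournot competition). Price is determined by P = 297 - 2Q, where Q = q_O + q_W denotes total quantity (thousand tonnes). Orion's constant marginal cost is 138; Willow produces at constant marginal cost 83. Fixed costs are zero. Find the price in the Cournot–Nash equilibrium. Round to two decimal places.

172.67

Orion's profit: π_O = (297 - 2Q)q_O - (138q_O). Setting ∂π_O/∂q_O = 0: 159 - 4q_O - 2(q_W) = 0.
Willow's first-order condition: 214 - 4q_W - 2(q_O) = 0.
Best responses: q_O = (159 - 2q_W)/4, q_W = (214 - 2q_O)/4.
Substituting one into the other gives q_O = 52/3 and q_W = 269/6.
Total output Q = 373/6, so price P = 297 - 2·(373/6) = 518/3.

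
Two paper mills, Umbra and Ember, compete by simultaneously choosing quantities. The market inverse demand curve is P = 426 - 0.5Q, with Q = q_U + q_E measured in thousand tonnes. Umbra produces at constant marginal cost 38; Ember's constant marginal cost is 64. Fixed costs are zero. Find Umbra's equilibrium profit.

38088

Umbra's profit: π_U = (426 - 0.5Q)q_U - (38q_U). Setting ∂π_U/∂q_U = 0: 388 - q_U - (1/2)(q_E) = 0.
Ember's first-order condition: 362 - q_E - (1/2)(q_U) = 0.
So q_U = (388 - (1/2)q_E) and q_E = (362 - (1/2)q_U).
Substituting one into the other gives q_U = 276 and q_E = 224.
Price P = 426 - (1/2)·500 = 176.
Umbra's profit: (176 - 38)·276 = 38088.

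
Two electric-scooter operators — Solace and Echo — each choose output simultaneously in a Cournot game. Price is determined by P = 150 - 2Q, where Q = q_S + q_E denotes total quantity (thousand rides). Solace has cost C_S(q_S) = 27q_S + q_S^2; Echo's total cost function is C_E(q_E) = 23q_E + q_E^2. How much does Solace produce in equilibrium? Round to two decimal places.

Solace's profit: π_S = (150 - 2Q)q_S - (27q_S + q_S²). Setting ∂π_S/∂q_S = 0: 123 - 6q_S - 2(q_E) = 0.
Echo's profit: π_E = (150 - 2Q)q_E - (23q_E + q_E²). Setting ∂π_E/∂q_E = 0: 127 - 6q_E - 2(q_S) = 0.
Best responses: q_S = (123 - 2q_E)/6, q_E = (127 - 2q_S)/6.
Substituting one into the other gives q_S = 121/8 and q_E = 129/8.

15.13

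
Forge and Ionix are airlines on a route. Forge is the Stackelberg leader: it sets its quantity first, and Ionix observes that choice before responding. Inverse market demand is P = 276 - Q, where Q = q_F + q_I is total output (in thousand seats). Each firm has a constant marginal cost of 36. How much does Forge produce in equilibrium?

120

Solve by backward induction. Given q_F, the follower Ionix maximises π_I = (276 - q_F - q_I)q_I - 36q_I.
Follower FOC: 240 - q_F - 2q_I = 0, so q_I(q_F) = (240 - q_F)/2.
The leader anticipates this reaction. Substituting into P = 276 - Q gives P = 156 - (1/2)q_F, so π_F = (156 - (1/2)q_F)q_F - 36q_F.
Leader FOC: 120 - q_F = 0, so q_F = 120.
Then q_I = (240 - 120)/2 = 60.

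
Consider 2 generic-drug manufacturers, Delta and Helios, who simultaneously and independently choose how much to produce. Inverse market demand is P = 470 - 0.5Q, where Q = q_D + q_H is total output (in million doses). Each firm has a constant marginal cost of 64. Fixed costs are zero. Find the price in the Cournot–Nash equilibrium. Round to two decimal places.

199.33

A representative firm's profit is π_i = q_i(470 - 0.5Q) - 64q_i.
Setting ∂π_i/∂q_i = 0 with rivals' quantities fixed: 406 - q_i - (1/2)q_j = 0.
With identical firms every q_j equals q_i, so q_j = q_i and 406 = (3/2)q_i, giving q_i = 812/3.
Total output Q = 1624/3, so price P = 470 - (1/2)·(1624/3) = 598/3.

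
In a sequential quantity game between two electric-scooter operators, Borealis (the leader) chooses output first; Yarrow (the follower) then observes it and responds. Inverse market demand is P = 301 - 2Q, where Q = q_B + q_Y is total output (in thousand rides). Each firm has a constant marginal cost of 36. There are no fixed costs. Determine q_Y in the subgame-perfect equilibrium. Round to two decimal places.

33.13

The follower Yarrow best-responds to any q_B: π_Y = (301 - 2Q)q_Y - 36q_Y.
∂π_Y/∂q_Y = 265 - 2q_B - 4q_Y = 0 gives the reaction function q_Y = (265 - 2q_B)/4.
The leader anticipates this reaction. Substituting into P = 301 - 2Q gives P = 337/2 - q_B, so π_B = (337/2 - q_B)q_B - 36q_B.
The leader's first-order condition 265/2 - 2q_B = 0 yields q_B = 265/4.
Then q_Y = (265 - 2·(265/4))/4 = 265/8.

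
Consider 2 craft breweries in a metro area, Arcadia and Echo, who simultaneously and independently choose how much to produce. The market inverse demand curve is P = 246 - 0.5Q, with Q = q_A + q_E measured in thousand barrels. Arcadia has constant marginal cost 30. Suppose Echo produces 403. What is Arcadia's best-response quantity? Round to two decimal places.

With the rival's output fixed at 403, Arcadia's profit is π_A = (246 - (1/2)·403 - (1/2)q_A)q_A - (30q_A) = (89/2 - (1/2)q_A)q_A - (30q_A).
∂π_A/∂q_A = 29/2 - q_A = 0, so q_A = 29/2.

14.50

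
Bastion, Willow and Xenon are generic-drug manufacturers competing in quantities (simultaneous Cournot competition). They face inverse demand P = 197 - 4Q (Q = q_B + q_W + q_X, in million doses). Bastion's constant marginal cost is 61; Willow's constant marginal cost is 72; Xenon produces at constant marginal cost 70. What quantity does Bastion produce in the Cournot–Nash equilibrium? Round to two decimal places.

9.75

Bastion's profit: π_B = (197 - 4Q)q_B - (61q_B). Setting ∂π_B/∂q_B = 0: 136 - 8q_B - 4(q_W + q_X) = 0.
Willow's profit: π_W = (197 - 4Q)q_W - (72q_W). Setting ∂π_W/∂q_W = 0: 125 - 8q_W - 4(q_B + q_X) = 0.
Xenon's first-order condition: 127 - 8q_X - 4(q_B + q_W) = 0.
Summing all 3 equations gives 388 − 16Q = 0, hence Q = 97/4.
Back-substituting: q_B = (136 − 97)/4 = 39/4, q_W = (125 − 97)/4 = 7, q_X = (127 − 97)/4 = 15/2.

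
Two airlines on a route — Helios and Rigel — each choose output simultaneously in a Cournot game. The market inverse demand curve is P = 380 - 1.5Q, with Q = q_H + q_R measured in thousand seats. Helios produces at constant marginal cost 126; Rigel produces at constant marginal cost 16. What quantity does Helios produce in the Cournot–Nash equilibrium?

Helios's profit: π_H = (380 - 1.5Q)q_H - (126q_H). Setting ∂π_H/∂q_H = 0: 254 - 3q_H - (3/2)(q_R) = 0.
Rigel's profit: π_R = (380 - 1.5Q)q_R - (16q_R). Setting ∂π_R/∂q_R = 0: 364 - 3q_R - (3/2)(q_H) = 0.
Rearranging gives the reaction functions q_H = (254 - (3/2)q_R)/3 and q_R = (364 - (3/2)q_H)/3.
Substituting one into the other gives q_H = 32 and q_R = 316/3.

32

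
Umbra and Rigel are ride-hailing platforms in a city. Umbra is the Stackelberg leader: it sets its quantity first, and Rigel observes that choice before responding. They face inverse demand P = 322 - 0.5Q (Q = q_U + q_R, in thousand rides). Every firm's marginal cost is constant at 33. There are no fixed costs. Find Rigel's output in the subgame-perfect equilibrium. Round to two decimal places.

144.50

The follower Rigel best-responds to any q_U: π_R = (322 - 0.5Q)q_R - 33q_R.
∂π_R/∂q_R = 289 - (1/2)q_U - q_R = 0 gives the reaction function q_R = (289 - (1/2)q_U).
The leader anticipates this reaction. Substituting into P = 322 - 0.5Q gives P = 355/2 - (1/4)q_U, so π_U = (355/2 - (1/4)q_U)q_U - 33q_U.
Maximising: ∂π_U/∂q_U = 289/2 - (1/2)q_U = 0, giving q_U = 289.
Then q_R = (289 - (1/2)·289) = 289/2.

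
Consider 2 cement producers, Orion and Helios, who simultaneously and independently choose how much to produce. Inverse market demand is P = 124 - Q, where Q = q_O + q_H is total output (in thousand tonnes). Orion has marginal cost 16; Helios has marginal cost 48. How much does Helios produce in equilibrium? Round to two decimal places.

14.67

Orion's profit: π_O = (124 - Q)q_O - (16q_O). Setting ∂π_O/∂q_O = 0: 108 - 2q_O - (q_H) = 0.
Helios's profit: π_H = (124 - Q)q_H - (48q_H). Setting ∂π_H/∂q_H = 0: 76 - 2q_H - (q_O) = 0.
Rearranging gives the reaction functions q_O = (108 - q_H)/2 and q_H = (76 - q_O)/2.
Substituting one into the other gives q_O = 140/3 and q_H = 44/3.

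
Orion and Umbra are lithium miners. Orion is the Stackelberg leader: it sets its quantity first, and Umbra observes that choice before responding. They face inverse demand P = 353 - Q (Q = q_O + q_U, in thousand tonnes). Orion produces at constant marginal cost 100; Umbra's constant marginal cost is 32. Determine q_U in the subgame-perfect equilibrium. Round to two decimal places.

114.25

Solve by backward induction. Given q_O, the follower Umbra maximises π_U = (353 - q_O - q_U)q_U - 32q_U.
∂π_U/∂q_U = 321 - q_O - 2q_U = 0 gives the reaction function q_U = (321 - q_O)/2.
Orion substitutes q_U(q_O) into its own profit: π_O = q_O(353 - q_O - (321 - q_O)/2) - 100q_O = (385/2 - (1/2)q_O)q_O - 100q_O.
Maximising: ∂π_O/∂q_O = 185/2 - q_O = 0, giving q_O = 185/2.
Then q_U = (321 - 185/2)/2 = 457/4.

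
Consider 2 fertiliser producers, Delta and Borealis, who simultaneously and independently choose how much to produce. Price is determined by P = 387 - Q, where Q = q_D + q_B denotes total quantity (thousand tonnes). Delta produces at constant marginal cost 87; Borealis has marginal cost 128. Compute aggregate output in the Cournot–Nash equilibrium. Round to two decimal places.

186.33

Delta's profit: π_D = (387 - Q)q_D - (87q_D). Setting ∂π_D/∂q_D = 0: 300 - 2q_D - (q_B) = 0.
Borealis's first-order condition: 259 - 2q_B - (q_D) = 0.
So q_D = (300 - q_B)/2 and q_B = (259 - q_D)/2.
Solving the pair: q_D = 341/3, q_B = 218/3.
Total output Q = 341/3 + 218/3 = 559/3.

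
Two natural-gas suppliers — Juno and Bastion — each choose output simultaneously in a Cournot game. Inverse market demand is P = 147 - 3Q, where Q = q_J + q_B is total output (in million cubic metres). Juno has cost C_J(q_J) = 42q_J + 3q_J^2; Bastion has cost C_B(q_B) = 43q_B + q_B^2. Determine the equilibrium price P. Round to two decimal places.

96.62

Juno's profit: π_J = (147 - 3Q)q_J - (42q_J + 3q_J²). Setting ∂π_J/∂q_J = 0: 105 - 12q_J - 3(q_B) = 0.
Bastion's first-order condition: 104 - 8q_B - 3(q_J) = 0.
So q_J = (105 - 3q_B)/12 and q_B = (104 - 3q_J)/8.
Substituting one into the other gives q_J = 176/29 and q_B = 311/29.
Total output Q = 487/29, so price P = 147 - 3·(487/29) = 96.6207.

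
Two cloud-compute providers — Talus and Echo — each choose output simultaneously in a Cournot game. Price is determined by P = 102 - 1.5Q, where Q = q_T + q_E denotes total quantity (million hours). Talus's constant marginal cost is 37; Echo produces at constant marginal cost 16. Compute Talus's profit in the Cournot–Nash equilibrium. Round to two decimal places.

Talus's profit: π_T = (102 - 1.5Q)q_T - (37q_T). Setting ∂π_T/∂q_T = 0: 65 - 3q_T - (3/2)(q_E) = 0.
Echo's first-order condition: 86 - 3q_E - (3/2)(q_T) = 0.
Rearranging gives the reaction functions q_T = (65 - (3/2)q_E)/3 and q_E = (86 - (3/2)q_T)/3.
Substituting one into the other gives q_T = 88/9 and q_E = 214/9.
Price P = 102 - (3/2)·(302/9) = 155/3.
Talus's profit: (155/3 - 37)·(88/9) = 143.4074.

143.41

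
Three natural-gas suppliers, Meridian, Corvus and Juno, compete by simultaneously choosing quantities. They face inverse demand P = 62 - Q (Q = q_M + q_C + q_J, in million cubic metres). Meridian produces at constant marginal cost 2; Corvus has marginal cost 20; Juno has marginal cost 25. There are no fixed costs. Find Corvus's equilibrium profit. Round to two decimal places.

52.56

Meridian's profit: π_M = (62 - Q)q_M - (2q_M). Setting ∂π_M/∂q_M = 0: 60 - 2q_M - (q_C + q_J) = 0.
Corvus's profit: π_C = (62 - Q)q_C - (20q_C). Setting ∂π_C/∂q_C = 0: 42 - 2q_C - (q_M + q_J) = 0.
Juno's profit: π_J = (62 - Q)q_J - (25q_J). Setting ∂π_J/∂q_J = 0: 37 - 2q_J - (q_M + q_C) = 0.
Summing all 3 equations gives 139 − 4Q = 0, hence Q = 139/4.
Back-substituting: q_M = (60 − 139/4) = 101/4, q_C = (42 − 139/4) = 29/4, q_J = (37 − 139/4) = 9/4.
Price P = 62 - 139/4 = 109/4.
Corvus's profit: (109/4 - 20)·(29/4) = 841/16.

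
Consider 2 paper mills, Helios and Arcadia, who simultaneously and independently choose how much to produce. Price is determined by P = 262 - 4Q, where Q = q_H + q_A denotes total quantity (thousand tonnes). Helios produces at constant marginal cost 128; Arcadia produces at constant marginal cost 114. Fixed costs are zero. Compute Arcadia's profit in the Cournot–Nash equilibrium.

Helios's profit: π_H = (262 - 4Q)q_H - (128q_H). Setting ∂π_H/∂q_H = 0: 134 - 8q_H - 4(q_A) = 0.
Arcadia's profit: π_A = (262 - 4Q)q_A - (114q_A). Setting ∂π_A/∂q_A = 0: 148 - 8q_A - 4(q_H) = 0.
Best responses: q_H = (134 - 4q_A)/8, q_A = (148 - 4q_H)/8.
Substituting one into the other gives q_H = 10 and q_A = 27/2.
Price P = 262 - 4·(47/2) = 168.
Arcadia's profit: (168 - 114)·(27/2) = 729.

729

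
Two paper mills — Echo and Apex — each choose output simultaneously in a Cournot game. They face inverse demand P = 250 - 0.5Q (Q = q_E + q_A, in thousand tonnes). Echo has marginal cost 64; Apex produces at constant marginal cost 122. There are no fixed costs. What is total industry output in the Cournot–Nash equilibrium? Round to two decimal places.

209.33

Echo's profit: π_E = (250 - 0.5Q)q_E - (64q_E). Setting ∂π_E/∂q_E = 0: 186 - q_E - (1/2)(q_A) = 0.
Apex's first-order condition: 128 - q_A - (1/2)(q_E) = 0.
Rearranging gives the reaction functions q_E = (186 - (1/2)q_A) and q_A = (128 - (1/2)q_E).
Solving the pair: q_E = 488/3, q_A = 140/3.
Total output Q = 488/3 + 140/3 = 628/3.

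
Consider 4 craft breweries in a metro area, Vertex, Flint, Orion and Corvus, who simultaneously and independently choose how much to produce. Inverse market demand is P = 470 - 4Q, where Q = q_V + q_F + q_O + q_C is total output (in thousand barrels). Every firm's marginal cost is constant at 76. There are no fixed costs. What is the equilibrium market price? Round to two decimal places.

Each firm earns π_i = (470 - 4Q)q_i - 76q_i.
Setting ∂π_i/∂q_i = 0 with rivals' quantities fixed: 394 - 8q_i - 4·Σ_{j≠i} q_j = 0.
With identical firms every q_j equals q_i, so Σ_{j≠i} q_j = 3q_i and 394 = 20q_i, giving q_i = 197/10.
Total output Q = 394/5, so price P = 470 - 4·(394/5) = 774/5.

154.80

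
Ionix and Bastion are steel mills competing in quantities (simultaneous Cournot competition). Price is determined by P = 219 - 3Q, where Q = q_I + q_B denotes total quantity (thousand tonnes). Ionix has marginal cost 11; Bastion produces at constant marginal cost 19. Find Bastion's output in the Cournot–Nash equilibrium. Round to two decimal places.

Ionix's profit: π_I = (219 - 3Q)q_I - (11q_I). Setting ∂π_I/∂q_I = 0: 208 - 6q_I - 3(q_B) = 0.
Bastion's profit: π_B = (219 - 3Q)q_B - (19q_B). Setting ∂π_B/∂q_B = 0: 200 - 6q_B - 3(q_I) = 0.
So q_I = (208 - 3q_B)/6 and q_B = (200 - 3q_I)/6.
Solving the pair: q_I = 24, q_B = 64/3.

21.33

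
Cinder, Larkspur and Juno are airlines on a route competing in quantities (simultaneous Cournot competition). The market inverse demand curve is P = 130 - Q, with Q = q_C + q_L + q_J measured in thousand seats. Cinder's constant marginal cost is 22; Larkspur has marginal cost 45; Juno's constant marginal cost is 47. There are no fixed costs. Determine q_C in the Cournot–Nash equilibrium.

39

Cinder's profit: π_C = (130 - Q)q_C - (22q_C). Setting ∂π_C/∂q_C = 0: 108 - 2q_C - (q_L + q_J) = 0.
Larkspur's profit: π_L = (130 - Q)q_L - (45q_L). Setting ∂π_L/∂q_L = 0: 85 - 2q_L - (q_C + q_J) = 0.
Juno's profit: π_J = (130 - Q)q_J - (47q_J). Setting ∂π_J/∂q_J = 0: 83 - 2q_J - (q_C + q_L) = 0.
Adding the 3 first-order conditions: 276 − 4Q = 0, so Q = 69.
Back-substituting: q_C = (108 − 69) = 39, q_L = (85 − 69) = 16, q_J = (83 − 69) = 14.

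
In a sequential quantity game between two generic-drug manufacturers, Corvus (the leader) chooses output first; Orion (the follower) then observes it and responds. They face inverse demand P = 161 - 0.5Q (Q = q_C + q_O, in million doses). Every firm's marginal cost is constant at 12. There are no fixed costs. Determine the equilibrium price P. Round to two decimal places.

49.25

The follower Orion best-responds to any q_C: π_O = (161 - 0.5Q)q_O - 12q_O.
Follower FOC: 149 - (1/2)q_C - q_O = 0, so q_O(q_C) = (149 - (1/2)q_C).
Corvus substitutes q_O(q_C) into its own profit: π_C = q_C(161 - (1/2)q_C - (149 - (1/2)q_C)/2) - 12q_C = (173/2 - (1/4)q_C)q_C - 12q_C.
The leader's first-order condition 149/2 - (1/2)q_C = 0 yields q_C = 149.
Then q_O = (149 - (1/2)·149) = 149/2.
Total output Q = 447/2, so price P = 161 - (1/2)·(447/2) = 197/4.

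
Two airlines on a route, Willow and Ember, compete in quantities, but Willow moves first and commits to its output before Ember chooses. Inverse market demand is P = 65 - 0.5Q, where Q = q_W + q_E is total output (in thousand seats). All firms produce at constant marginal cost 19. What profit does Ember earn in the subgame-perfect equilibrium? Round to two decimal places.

264.50

The follower Ember best-responds to any q_W: π_E = (65 - 0.5Q)q_E - 19q_E.
∂π_E/∂q_E = 46 - (1/2)q_W - q_E = 0 gives the reaction function q_E = (46 - (1/2)q_W).
The leader anticipates this reaction. Substituting into P = 65 - 0.5Q gives P = 42 - (1/4)q_W, so π_W = (42 - (1/4)q_W)q_W - 19q_W.
Maximising: ∂π_W/∂q_W = 23 - (1/2)q_W = 0, giving q_W = 46.
Then q_E = (46 - (1/2)·46) = 23.
Price P = 65 - (1/2)·69 = 61/2.
Ember's profit: (61/2 - 19)·23 = 529/2.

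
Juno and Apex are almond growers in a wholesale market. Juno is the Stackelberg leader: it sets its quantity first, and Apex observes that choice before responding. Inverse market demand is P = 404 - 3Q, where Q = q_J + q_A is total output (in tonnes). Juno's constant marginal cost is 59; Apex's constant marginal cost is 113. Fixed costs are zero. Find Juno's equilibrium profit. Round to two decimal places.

6633.38

The follower Apex best-responds to any q_J: π_A = (404 - 3Q)q_A - 113q_A.
Follower FOC: 291 - 3q_J - 6q_A = 0, so q_A(q_J) = (291 - 3q_J)/6.
The leader anticipates this reaction. Substituting into P = 404 - 3Q gives P = 517/2 - (3/2)q_J, so π_J = (517/2 - (3/2)q_J)q_J - 59q_J.
The leader's first-order condition 399/2 - 3q_J = 0 yields q_J = 133/2.
Then q_A = (291 - 3·(133/2))/6 = 61/4.
Price P = 404 - 3·(327/4) = 635/4.
Juno's profit: (635/4 - 59)·(133/2) = 6633.3750.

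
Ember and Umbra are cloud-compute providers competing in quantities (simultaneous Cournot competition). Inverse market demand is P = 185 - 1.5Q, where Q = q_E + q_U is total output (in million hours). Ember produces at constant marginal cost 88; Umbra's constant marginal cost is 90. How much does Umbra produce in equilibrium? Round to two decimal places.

Ember's profit: π_E = (185 - 1.5Q)q_E - (88q_E). Setting ∂π_E/∂q_E = 0: 97 - 3q_E - (3/2)(q_U) = 0.
Umbra's first-order condition: 95 - 3q_U - (3/2)(q_E) = 0.
Rearranging gives the reaction functions q_E = (97 - (3/2)q_U)/3 and q_U = (95 - (3/2)q_E)/3.
Substituting one into the other gives q_E = 22 and q_U = 62/3.

20.67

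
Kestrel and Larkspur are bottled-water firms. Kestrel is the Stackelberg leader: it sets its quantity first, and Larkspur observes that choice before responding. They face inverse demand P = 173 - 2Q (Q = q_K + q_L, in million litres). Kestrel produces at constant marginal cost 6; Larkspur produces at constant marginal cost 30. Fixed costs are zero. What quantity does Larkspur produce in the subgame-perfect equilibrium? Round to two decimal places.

Solve by backward induction. Given q_K, the follower Larkspur maximises π_L = (173 - 2q_K - 2q_L)q_L - 30q_L.
∂π_L/∂q_L = 143 - 2q_K - 4q_L = 0 gives the reaction function q_L = (143 - 2q_K)/4.
Kestrel substitutes q_L(q_K) into its own profit: π_K = q_K(173 - 2q_K - (143 - 2q_K)/2) - 6q_K = (203/2 - q_K)q_K - 6q_K.
Maximising: ∂π_K/∂q_K = 191/2 - 2q_K = 0, giving q_K = 191/4.
Then q_L = (143 - 2·(191/4))/4 = 95/8.

11.88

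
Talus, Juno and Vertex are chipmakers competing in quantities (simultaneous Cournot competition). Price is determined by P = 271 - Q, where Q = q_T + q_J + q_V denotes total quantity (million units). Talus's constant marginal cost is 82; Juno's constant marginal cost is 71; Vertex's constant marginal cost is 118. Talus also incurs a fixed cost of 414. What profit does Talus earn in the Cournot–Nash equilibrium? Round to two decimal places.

Talus's profit: π_T = (271 - Q)q_T - (82q_T). Setting ∂π_T/∂q_T = 0: 189 - 2q_T - (q_J + q_V) = 0.
Juno's profit: π_J = (271 - Q)q_J - (71q_J). Setting ∂π_J/∂q_J = 0: 200 - 2q_J - (q_T + q_V) = 0.
Vertex's first-order condition: 153 - 2q_V - (q_T + q_J) = 0.
Summing all 3 equations gives 542 − 4Q = 0, hence Q = 271/2.
Back-substituting: q_T = (189 − 271/2) = 107/2, q_J = (200 − 271/2) = 129/2, q_V = (153 − 271/2) = 35/2.
Price P = 271 - 271/2 = 271/2.
Talus's profit: (271/2 - 82)·(107/2) - 414 = 2448.2500.

2448.25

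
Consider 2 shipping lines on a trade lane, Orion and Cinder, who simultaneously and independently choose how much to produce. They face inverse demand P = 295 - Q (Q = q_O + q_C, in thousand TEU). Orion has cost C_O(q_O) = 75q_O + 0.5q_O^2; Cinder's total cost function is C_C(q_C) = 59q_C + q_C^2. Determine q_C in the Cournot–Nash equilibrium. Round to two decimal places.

Orion's profit: π_O = (295 - Q)q_O - (75q_O + (1/2)q_O²). Setting ∂π_O/∂q_O = 0: 220 - 3q_O - (q_C) = 0.
Cinder's first-order condition: 236 - 4q_C - (q_O) = 0.
So q_O = (220 - q_C)/3 and q_C = (236 - q_O)/4.
Solving the pair: q_O = 644/11, q_C = 488/11.

44.36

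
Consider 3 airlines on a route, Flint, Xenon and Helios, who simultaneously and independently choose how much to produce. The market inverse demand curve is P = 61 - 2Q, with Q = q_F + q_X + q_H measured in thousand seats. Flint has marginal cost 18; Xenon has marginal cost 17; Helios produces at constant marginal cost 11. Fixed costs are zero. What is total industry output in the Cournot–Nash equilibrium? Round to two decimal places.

17.13

Flint's profit: π_F = (61 - 2Q)q_F - (18q_F). Setting ∂π_F/∂q_F = 0: 43 - 4q_F - 2(q_X + q_H) = 0.
Xenon's first-order condition: 44 - 4q_X - 2(q_F + q_H) = 0.
Helios's profit: π_H = (61 - 2Q)q_H - (11q_H). Setting ∂π_H/∂q_H = 0: 50 - 4q_H - 2(q_F + q_X) = 0.
Adding the 3 conditions: 137 − 4Q − 4Q = 0, i.e. Q = 137/8.
Back-substituting: q_F = (43 − 137/4)/2 = 35/8, q_X = (44 − 137/4)/2 = 39/8, q_H = (50 − 137/4)/2 = 63/8.
Total output Q = 35/8 + 39/8 + 63/8 = 137/8.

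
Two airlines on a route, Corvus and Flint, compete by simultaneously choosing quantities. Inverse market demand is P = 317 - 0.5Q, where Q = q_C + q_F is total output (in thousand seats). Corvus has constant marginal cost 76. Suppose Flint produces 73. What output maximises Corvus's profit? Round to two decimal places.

With the rival's output fixed at 73, Corvus's profit is π_C = (317 - (1/2)·73 - (1/2)q_C)q_C - (76q_C) = (561/2 - (1/2)q_C)q_C - (76q_C).
∂π_C/∂q_C = 409/2 - q_C = 0, so q_C = 409/2.

204.50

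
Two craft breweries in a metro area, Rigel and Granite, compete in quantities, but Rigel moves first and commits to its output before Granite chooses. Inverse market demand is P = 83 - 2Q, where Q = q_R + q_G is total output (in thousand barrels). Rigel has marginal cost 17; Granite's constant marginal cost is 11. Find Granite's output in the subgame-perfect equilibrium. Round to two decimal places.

Solve by backward induction. Given q_R, the follower Granite maximises π_G = (83 - 2q_R - 2q_G)q_G - 11q_G.
∂π_G/∂q_G = 72 - 2q_R - 4q_G = 0 gives the reaction function q_G = (72 - 2q_R)/4.
Rigel substitutes q_G(q_R) into its own profit: π_R = q_R(83 - 2q_R - (72 - 2q_R)/2) - 17q_R = (47 - q_R)q_R - 17q_R.
Leader FOC: 30 - 2q_R = 0, so q_R = 15.
Then q_G = (72 - 2·15)/4 = 21/2.

10.50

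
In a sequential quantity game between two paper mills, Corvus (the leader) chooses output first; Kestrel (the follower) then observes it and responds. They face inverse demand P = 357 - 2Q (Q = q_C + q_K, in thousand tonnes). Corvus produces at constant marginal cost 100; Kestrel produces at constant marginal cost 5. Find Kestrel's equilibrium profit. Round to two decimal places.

The follower Kestrel best-responds to any q_C: π_K = (357 - 2Q)q_K - 5q_K.
∂π_K/∂q_K = 352 - 2q_C - 4q_K = 0 gives the reaction function q_K = (352 - 2q_C)/4.
Corvus substitutes q_K(q_C) into its own profit: π_C = q_C(357 - 2q_C - (352 - 2q_C)/2) - 100q_C = (181 - q_C)q_C - 100q_C.
The leader's first-order condition 81 - 2q_C = 0 yields q_C = 81/2.
Then q_K = (352 - 2·(81/2))/4 = 271/4.
Price P = 357 - 2·(433/4) = 281/2.
Kestrel's profit: (281/2 - 5)·(271/4) = 9180.1250.

9180.13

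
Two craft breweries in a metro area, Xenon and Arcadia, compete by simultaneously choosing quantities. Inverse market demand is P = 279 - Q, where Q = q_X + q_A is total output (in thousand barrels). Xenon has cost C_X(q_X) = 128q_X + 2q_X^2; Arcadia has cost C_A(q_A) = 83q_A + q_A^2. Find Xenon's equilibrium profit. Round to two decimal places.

944.03

Xenon's profit: π_X = (279 - Q)q_X - (128q_X + 2q_X²). Setting ∂π_X/∂q_X = 0: 151 - 6q_X - (q_A) = 0.
Arcadia's profit: π_A = (279 - Q)q_A - (83q_A + q_A²). Setting ∂π_A/∂q_A = 0: 196 - 4q_A - (q_X) = 0.
Best responses: q_X = (151 - q_A)/6, q_A = (196 - q_X)/4.
Solving the pair: q_X = 408/23, q_A = 1025/23.
Price P = 279 - 1433/23 = 216.6957.
Xenon's profit: 216.6957·(408/23) - 128·(408/23) - 2(408/23)² = 944.0302.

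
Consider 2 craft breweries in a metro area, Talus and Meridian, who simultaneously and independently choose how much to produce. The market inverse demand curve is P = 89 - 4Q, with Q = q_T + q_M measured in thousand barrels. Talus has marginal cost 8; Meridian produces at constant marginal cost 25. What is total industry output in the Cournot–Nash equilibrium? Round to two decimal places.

12.08

Talus's profit: π_T = (89 - 4Q)q_T - (8q_T). Setting ∂π_T/∂q_T = 0: 81 - 8q_T - 4(q_M) = 0.
Meridian's first-order condition: 64 - 8q_M - 4(q_T) = 0.
So q_T = (81 - 4q_M)/8 and q_M = (64 - 4q_T)/8.
Substituting one into the other gives q_T = 49/6 and q_M = 47/12.
Total output Q = 49/6 + 47/12 = 145/12.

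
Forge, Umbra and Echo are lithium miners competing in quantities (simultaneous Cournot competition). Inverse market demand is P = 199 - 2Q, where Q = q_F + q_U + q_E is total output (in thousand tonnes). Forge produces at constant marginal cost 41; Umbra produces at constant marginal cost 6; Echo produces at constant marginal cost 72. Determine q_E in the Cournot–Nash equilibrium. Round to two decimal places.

Forge's profit: π_F = (199 - 2Q)q_F - (41q_F). Setting ∂π_F/∂q_F = 0: 158 - 4q_F - 2(q_U + q_E) = 0.
Umbra's first-order condition: 193 - 4q_U - 2(q_F + q_E) = 0.
Echo's first-order condition: 127 - 4q_E - 2(q_F + q_U) = 0.
Summing all 3 equations gives 478 − 8Q = 0, hence Q = 239/4.
Back-substituting: q_F = (158 − 239/2)/2 = 77/4, q_U = (193 − 239/2)/2 = 147/4, q_E = (127 − 239/2)/2 = 15/4.

3.75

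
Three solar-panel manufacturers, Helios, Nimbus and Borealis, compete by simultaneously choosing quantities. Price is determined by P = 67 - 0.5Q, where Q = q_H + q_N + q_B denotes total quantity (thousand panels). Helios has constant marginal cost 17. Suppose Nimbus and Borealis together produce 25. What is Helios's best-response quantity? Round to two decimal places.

With rivals' combined output fixed at 25, Helios's profit is π_H = (67 - (1/2)·25 - (1/2)q_H)q_H - (17q_H) = (109/2 - (1/2)q_H)q_H - (17q_H).
∂π_H/∂q_H = 75/2 - q_H = 0, so q_H = 75/2.

37.50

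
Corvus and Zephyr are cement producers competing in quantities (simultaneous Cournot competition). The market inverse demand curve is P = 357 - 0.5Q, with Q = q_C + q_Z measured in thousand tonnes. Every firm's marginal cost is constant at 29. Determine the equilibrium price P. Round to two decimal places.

A representative firm's profit is π_i = q_i(357 - 0.5Q) - 29q_i.
Setting ∂π_i/∂q_i = 0 with rivals' quantities fixed: 328 - q_i - (1/2)q_j = 0.
By symmetry each firm produces the same amount; substituting q_j = q_i yields q_i = 328/(3/2) = 656/3.
Total output Q = 1312/3, so price P = 357 - (1/2)·(1312/3) = 415/3.

138.33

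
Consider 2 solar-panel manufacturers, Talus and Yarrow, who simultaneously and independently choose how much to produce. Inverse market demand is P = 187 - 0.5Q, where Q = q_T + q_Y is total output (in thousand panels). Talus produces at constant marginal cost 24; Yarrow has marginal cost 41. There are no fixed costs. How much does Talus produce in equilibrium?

Talus's profit: π_T = (187 - 0.5Q)q_T - (24q_T). Setting ∂π_T/∂q_T = 0: 163 - q_T - (1/2)(q_Y) = 0.
Yarrow's first-order condition: 146 - q_Y - (1/2)(q_T) = 0.
Rearranging gives the reaction functions q_T = (163 - (1/2)q_Y) and q_Y = (146 - (1/2)q_T).
Solving the pair: q_T = 120, q_Y = 86.

120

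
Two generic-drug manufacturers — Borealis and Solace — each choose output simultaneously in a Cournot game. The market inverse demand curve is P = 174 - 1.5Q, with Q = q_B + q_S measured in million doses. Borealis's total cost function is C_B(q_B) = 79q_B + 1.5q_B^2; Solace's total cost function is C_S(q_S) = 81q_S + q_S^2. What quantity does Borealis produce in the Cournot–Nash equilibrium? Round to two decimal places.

12.09

Borealis's profit: π_B = (174 - 1.5Q)q_B - (79q_B + (3/2)q_B²). Setting ∂π_B/∂q_B = 0: 95 - 6q_B - (3/2)(q_S) = 0.
Solace's first-order condition: 93 - 5q_S - (3/2)(q_B) = 0.
So q_B = (95 - (3/2)q_S)/6 and q_S = (93 - (3/2)q_B)/5.
Solving the pair: q_B = 1342/111, q_S = 554/37.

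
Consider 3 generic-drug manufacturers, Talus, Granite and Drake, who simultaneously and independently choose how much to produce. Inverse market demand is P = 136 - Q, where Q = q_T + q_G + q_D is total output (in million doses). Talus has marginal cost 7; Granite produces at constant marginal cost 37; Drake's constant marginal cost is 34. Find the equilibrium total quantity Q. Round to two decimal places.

Talus's profit: π_T = (136 - Q)q_T - (7q_T). Setting ∂π_T/∂q_T = 0: 129 - 2q_T - (q_G + q_D) = 0.
Granite's profit: π_G = (136 - Q)q_G - (37q_G). Setting ∂π_G/∂q_G = 0: 99 - 2q_G - (q_T + q_D) = 0.
Drake's profit: π_D = (136 - Q)q_D - (34q_D). Setting ∂π_D/∂q_D = 0: 102 - 2q_D - (q_T + q_G) = 0.
Adding the 3 conditions: 330 − 2Q − 2Q = 0, i.e. Q = 165/2.
Back-substituting: q_T = (129 − 165/2) = 93/2, q_G = (99 − 165/2) = 33/2, q_D = (102 − 165/2) = 39/2.
Total output Q = 93/2 + 33/2 + 39/2 = 165/2.

82.50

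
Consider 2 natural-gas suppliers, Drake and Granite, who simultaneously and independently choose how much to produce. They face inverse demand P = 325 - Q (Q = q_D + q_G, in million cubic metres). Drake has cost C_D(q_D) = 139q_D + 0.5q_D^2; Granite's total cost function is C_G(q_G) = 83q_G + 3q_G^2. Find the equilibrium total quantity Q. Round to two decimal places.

77.65

Drake's profit: π_D = (325 - Q)q_D - (139q_D + (1/2)q_D²). Setting ∂π_D/∂q_D = 0: 186 - 3q_D - (q_G) = 0.
Granite's profit: π_G = (325 - Q)q_G - (83q_G + 3q_G²). Setting ∂π_G/∂q_G = 0: 242 - 8q_G - (q_D) = 0.
So q_D = (186 - q_G)/3 and q_G = (242 - q_D)/8.
Solving the pair: q_D = 1246/23, q_G = 540/23.
Total output Q = 1246/23 + 540/23 = 1786/23.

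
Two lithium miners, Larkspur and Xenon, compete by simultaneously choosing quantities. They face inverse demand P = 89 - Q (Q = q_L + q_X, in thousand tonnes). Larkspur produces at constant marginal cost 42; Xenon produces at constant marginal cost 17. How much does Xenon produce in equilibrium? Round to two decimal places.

32.33

Larkspur's profit: π_L = (89 - Q)q_L - (42q_L). Setting ∂π_L/∂q_L = 0: 47 - 2q_L - (q_X) = 0.
Xenon's first-order condition: 72 - 2q_X - (q_L) = 0.
Best responses: q_L = (47 - q_X)/2, q_X = (72 - q_L)/2.
Solving the pair: q_L = 22/3, q_X = 97/3.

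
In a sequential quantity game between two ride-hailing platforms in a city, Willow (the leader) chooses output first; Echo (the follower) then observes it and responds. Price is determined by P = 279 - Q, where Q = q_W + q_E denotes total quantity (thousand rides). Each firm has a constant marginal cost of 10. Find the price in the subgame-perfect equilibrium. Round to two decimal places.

The follower Echo best-responds to any q_W: π_E = (279 - Q)q_E - 10q_E.
Follower FOC: 269 - q_W - 2q_E = 0, so q_E(q_W) = (269 - q_W)/2.
Willow substitutes q_E(q_W) into its own profit: π_W = q_W(279 - q_W - (269 - q_W)/2) - 10q_W = (289/2 - (1/2)q_W)q_W - 10q_W.
Leader FOC: 269/2 - q_W = 0, so q_W = 269/2.
Then q_E = (269 - 269/2)/2 = 269/4.
Total output Q = 807/4, so price P = 279 - 807/4 = 309/4.

77.25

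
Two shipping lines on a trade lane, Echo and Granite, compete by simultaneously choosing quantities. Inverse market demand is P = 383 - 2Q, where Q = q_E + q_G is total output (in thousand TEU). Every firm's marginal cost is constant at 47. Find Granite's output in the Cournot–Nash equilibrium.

A representative firm's profit is π_i = q_i(383 - 2Q) - 47q_i.
Setting ∂π_i/∂q_i = 0 with rivals' quantities fixed: 336 - 4q_i - 2q_j = 0.
By symmetry each firm produces the same amount; substituting q_j = q_i yields q_i = 336/6 = 56.

56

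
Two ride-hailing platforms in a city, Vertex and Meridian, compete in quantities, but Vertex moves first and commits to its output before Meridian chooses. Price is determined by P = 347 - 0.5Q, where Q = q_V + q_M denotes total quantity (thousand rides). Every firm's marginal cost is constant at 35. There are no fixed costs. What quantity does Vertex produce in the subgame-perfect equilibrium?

Solve by backward induction. Given q_V, the follower Meridian maximises π_M = (347 - (1/2)q_V - (1/2)q_M)q_M - 35q_M.
∂π_M/∂q_M = 312 - (1/2)q_V - q_M = 0 gives the reaction function q_M = (312 - (1/2)q_V).
The leader anticipates this reaction. Substituting into P = 347 - 0.5Q gives P = 191 - (1/4)q_V, so π_V = (191 - (1/4)q_V)q_V - 35q_V.
Maximising: ∂π_V/∂q_V = 156 - (1/2)q_V = 0, giving q_V = 312.
Then q_M = (312 - (1/2)·312) = 156.

312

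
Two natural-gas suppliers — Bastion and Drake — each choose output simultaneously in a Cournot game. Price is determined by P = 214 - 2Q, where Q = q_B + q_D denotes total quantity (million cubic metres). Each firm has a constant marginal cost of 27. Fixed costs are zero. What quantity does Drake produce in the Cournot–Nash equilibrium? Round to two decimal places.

A representative firm's profit is π_i = q_i(214 - 2Q) - 27q_i.
First-order condition (treating rivals' output as given): 187 - 4q_i - 2q_j = 0.
By symmetry each firm produces the same amount; substituting q_j = q_i yields q_i = 187/6.

31.17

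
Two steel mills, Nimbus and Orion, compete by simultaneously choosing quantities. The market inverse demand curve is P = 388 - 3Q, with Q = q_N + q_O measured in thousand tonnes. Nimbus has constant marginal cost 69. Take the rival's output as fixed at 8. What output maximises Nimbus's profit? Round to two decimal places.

With the rival's output fixed at 8, Nimbus's profit is π_N = (388 - 3·8 - 3q_N)q_N - (69q_N) = (364 - 3q_N)q_N - (69q_N).
∂π_N/∂q_N = 295 - 6q_N = 0, so q_N = 295/6.

49.17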